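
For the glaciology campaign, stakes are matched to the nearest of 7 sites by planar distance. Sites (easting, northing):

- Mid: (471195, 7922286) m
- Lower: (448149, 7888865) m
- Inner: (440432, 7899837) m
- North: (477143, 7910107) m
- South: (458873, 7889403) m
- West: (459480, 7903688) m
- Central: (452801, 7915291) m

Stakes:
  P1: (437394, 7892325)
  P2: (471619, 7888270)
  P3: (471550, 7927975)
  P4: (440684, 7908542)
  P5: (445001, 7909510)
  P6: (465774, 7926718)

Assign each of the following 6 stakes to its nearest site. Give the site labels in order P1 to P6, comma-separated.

Inner, South, Mid, Inner, Central, Mid

P1 → Inner (d²=65659588.00)
P2 → South (d²=163744205.00)
P3 → Mid (d²=32490746.00)
P4 → Inner (d²=75840529.00)
P5 → Central (d²=94259961.00)
P6 → Mid (d²=49029865.00)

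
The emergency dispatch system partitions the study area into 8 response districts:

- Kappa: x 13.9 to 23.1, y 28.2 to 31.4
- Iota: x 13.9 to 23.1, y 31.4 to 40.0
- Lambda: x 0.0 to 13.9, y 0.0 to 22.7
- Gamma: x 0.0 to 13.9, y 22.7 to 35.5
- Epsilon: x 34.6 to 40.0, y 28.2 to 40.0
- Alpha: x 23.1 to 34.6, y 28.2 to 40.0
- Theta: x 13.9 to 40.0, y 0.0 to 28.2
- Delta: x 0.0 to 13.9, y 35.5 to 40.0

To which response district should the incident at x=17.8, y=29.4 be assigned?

The point has x = 17.8 and y = 29.4.
Only Kappa satisfies 13.9 ≤ x ≤ 23.1 and 28.2 ≤ y ≤ 31.4.

Kappa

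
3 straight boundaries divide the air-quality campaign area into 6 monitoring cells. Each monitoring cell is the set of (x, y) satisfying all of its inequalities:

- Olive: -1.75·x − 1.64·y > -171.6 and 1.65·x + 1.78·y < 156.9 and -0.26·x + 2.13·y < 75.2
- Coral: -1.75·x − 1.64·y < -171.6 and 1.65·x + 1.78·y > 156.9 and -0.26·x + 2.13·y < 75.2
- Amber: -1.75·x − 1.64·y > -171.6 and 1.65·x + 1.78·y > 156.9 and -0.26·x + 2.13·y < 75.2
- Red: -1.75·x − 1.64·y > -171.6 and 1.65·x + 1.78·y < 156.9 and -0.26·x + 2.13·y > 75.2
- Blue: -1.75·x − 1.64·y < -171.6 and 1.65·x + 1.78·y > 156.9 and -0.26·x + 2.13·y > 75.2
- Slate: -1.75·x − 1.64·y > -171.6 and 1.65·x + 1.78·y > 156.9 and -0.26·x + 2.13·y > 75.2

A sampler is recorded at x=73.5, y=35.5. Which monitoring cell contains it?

Coral

-1.75·73.5 − 1.64·35.5 = -186.845, which is < -171.6
1.65·73.5 + 1.78·35.5 = 184.465, which is > 156.9
-0.26·73.5 + 2.13·35.5 = 56.505, which is < 75.2
This sign pattern matches Coral.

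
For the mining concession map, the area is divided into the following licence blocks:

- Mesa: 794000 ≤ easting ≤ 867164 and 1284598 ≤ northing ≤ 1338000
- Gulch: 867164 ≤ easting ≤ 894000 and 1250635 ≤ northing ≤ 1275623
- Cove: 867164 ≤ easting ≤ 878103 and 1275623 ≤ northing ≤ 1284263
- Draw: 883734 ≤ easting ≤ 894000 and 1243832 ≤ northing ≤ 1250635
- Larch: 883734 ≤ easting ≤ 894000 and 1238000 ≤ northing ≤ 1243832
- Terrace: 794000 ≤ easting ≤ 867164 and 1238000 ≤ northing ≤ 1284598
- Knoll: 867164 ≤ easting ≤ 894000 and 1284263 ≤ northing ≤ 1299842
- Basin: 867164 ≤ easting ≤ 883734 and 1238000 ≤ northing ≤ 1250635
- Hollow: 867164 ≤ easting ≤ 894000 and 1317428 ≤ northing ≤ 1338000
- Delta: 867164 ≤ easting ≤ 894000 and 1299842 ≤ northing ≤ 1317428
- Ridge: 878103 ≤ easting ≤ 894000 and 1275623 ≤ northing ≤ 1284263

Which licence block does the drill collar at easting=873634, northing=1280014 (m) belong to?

Cove

The point has easting = 873634 and northing = 1280014.
Only Cove satisfies 867164 ≤ easting ≤ 878103 and 1275623 ≤ northing ≤ 1284263.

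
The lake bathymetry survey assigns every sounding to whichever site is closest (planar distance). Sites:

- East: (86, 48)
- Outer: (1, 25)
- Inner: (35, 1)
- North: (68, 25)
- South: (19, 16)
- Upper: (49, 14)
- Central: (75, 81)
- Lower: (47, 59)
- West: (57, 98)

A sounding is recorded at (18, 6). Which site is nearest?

Squared distances to each site:
East: 6388.000; Outer: 650.000; Inner: 314.000; North: 2861.000; South: 101.000; Upper: 1025.000; Central: 8874.000; Lower: 3650.000; West: 9985.000.
Minimum at South.

South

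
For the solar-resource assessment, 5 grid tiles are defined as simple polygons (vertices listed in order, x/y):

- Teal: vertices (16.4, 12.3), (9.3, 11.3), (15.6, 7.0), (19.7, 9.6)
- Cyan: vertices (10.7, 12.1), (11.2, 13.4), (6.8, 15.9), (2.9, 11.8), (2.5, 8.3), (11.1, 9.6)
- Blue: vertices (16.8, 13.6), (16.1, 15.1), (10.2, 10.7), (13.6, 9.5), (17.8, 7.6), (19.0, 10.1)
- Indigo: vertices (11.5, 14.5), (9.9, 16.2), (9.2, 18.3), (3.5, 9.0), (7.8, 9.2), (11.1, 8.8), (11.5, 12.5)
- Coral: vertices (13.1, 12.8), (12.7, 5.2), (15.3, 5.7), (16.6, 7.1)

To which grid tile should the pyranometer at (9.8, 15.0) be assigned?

Indigo

Cast a ray rightward from (9.8, 15.0). For each polygon, the edges (by vertex number in listed order) whose endpoints lie on opposite sides of y = 15.0, where each meets that height, and whether that is right or left of the point:
Teal: no edge straddles that height → 0 crossings.
Cyan: 2–3 at x≈8.38 (left), 3–4 at x≈5.94 (left) → 0 crossings.
Blue: 1–2 at x≈16.15 (right), 2–3 at x≈15.97 (right) → 2 crossings.
Indigo: 1–2 at x≈11.03 (right), 3–4 at x≈7.18 (left) → 1 crossing.
Coral: no edge straddles that height → 0 crossings.
Only Indigo has an odd count, so the point is inside Indigo.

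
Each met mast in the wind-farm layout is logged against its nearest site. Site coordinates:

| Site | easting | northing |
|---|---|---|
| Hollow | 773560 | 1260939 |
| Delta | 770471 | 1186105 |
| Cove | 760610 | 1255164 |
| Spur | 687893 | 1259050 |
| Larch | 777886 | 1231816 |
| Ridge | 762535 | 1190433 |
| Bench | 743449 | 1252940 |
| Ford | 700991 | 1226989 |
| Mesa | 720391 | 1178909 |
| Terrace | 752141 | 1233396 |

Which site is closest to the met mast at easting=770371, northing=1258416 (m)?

Hollow

Squared distances to each site:
Hollow: 16535250.000; Delta: 5228890721.000; Cove: 105852625.000; Spur: 6803022440.000; Larch: 764035225.000; Ridge: 4683091185.000; Bench: 754780660.000; Ford: 5801240729.000; Mesa: 8819363449.000; Terrace: 958333300.000.
Minimum at Hollow.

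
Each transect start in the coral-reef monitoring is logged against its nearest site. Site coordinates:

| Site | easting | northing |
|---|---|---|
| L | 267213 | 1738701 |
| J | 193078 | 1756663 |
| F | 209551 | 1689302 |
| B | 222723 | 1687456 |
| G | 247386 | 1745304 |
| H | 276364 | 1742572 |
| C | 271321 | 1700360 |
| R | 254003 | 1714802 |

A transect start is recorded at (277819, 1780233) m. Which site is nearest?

Squared distances to each site:
L: 1837394260.000; J: 7736581981.000; F: 12928966585.000; B: 11643140945.000; G: 2146202530.000; H: 1420467946.000; C: 6421920133.000; R: 4848417617.000.
Minimum at H.

H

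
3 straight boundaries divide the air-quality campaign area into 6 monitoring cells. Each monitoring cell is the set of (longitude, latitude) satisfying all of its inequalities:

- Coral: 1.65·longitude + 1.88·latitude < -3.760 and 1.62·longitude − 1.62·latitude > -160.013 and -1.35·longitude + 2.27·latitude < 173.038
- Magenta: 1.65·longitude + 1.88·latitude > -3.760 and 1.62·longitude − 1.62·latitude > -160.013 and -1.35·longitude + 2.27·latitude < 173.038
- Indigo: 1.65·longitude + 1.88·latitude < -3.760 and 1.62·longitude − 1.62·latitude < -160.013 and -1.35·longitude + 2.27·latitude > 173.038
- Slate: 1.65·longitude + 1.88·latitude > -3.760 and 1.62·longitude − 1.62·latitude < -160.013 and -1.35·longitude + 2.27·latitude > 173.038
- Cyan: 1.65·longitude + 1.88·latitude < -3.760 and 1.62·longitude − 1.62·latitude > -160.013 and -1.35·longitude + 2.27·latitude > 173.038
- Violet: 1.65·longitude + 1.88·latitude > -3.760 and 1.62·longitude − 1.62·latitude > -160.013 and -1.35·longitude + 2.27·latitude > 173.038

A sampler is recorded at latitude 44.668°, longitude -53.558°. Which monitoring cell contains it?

Cyan

1.65·-53.558 + 1.88·44.668 = -4.395, which is < -3.760
1.62·-53.558 − 1.62·44.668 = -159.126, which is > -160.013
-1.35·-53.558 + 2.27·44.668 = 173.700, which is > 173.038
This sign pattern matches Cyan.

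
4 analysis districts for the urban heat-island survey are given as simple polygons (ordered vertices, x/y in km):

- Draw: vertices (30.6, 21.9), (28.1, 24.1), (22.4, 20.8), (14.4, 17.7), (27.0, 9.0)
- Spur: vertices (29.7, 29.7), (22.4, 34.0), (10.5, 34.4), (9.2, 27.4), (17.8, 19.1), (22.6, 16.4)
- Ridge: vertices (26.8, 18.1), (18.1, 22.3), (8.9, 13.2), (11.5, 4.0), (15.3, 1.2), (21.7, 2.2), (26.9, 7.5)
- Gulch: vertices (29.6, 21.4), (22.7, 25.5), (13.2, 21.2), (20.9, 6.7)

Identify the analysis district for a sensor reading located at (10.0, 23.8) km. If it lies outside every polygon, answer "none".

none

Cast a ray rightward from (10.0, 23.8). For each polygon, the edges (by vertex number in listed order) whose endpoints lie on opposite sides of y = 23.8, where each meets that height, and whether that is right or left of the point:
Draw: 1–2 at x≈28.44 (right), 2–3 at x≈27.58 (right) → 2 crossings.
Spur: 4–5 at x≈12.93 (right), 6–1 at x≈26.55 (right) → 2 crossings.
Ridge: no edge straddles that height → 0 crossings.
Gulch: 1–2 at x≈25.56 (right), 2–3 at x≈18.94 (right) → 2 crossings.
All counts are even, so the point lies outside every listed polygon.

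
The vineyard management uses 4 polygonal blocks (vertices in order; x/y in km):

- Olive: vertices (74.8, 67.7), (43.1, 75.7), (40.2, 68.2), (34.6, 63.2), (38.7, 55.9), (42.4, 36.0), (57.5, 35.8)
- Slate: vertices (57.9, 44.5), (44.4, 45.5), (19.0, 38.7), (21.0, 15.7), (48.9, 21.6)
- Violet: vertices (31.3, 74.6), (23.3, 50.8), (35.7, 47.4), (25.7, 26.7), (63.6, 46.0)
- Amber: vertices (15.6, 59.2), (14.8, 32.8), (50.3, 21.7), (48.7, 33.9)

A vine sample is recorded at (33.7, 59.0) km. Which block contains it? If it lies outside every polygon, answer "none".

Cast a ray rightward from (33.7, 59.0). For each polygon, the edges (by vertex number in listed order) whose endpoints lie on opposite sides of y = 59.0, where each meets that height, and whether that is right or left of the point:
Olive: 4–5 at x≈36.96 (right), 7–1 at x≈70.08 (right) → 2 crossings.
Slate: no edge straddles that height → 0 crossings.
Violet: 1–2 at x≈26.06 (left), 5–1 at x≈48.92 (right) → 1 crossing.
Amber: 1–2 at x≈15.59 (left), 4–1 at x≈15.86 (left) → 0 crossings.
Only Violet has an odd count, so the point is inside Violet.

Violet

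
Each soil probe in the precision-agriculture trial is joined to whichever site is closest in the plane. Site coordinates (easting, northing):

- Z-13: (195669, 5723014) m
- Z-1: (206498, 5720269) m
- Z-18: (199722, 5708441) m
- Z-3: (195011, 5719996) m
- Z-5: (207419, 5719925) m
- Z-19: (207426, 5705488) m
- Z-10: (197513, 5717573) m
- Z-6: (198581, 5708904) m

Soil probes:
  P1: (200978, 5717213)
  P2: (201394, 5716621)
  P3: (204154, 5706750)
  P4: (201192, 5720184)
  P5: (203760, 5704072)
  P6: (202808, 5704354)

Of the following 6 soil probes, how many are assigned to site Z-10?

3

P1 → Z-10
P2 → Z-10
P3 → Z-19
P4 → Z-10
P5 → Z-19
P6 → Z-19
3 of the 6 go to Z-10.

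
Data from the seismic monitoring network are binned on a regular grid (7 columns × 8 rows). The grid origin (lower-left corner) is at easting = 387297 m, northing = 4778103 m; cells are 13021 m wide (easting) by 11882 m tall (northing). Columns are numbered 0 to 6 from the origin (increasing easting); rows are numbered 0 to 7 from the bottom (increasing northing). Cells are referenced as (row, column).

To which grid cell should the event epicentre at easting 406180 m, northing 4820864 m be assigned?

Column index: ⌊(406180 − 387297) / 13021⌋ = ⌊1.450⌋ = 1
Row offset from origin: ⌊(4820864 − 4778103) / 11882⌋ = ⌊3.599⌋ = 3 → row 3

(3, 1)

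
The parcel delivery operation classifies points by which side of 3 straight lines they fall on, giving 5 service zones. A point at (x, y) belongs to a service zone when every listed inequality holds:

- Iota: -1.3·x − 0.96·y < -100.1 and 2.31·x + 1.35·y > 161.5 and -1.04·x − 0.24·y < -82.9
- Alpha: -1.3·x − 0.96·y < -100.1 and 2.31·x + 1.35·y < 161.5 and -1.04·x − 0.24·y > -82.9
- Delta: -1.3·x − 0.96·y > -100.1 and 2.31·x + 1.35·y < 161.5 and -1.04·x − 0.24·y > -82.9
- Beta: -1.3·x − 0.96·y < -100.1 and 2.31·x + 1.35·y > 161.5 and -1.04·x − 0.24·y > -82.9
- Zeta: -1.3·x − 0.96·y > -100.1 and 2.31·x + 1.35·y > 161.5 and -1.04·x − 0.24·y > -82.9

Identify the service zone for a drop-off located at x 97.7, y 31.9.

-1.3·97.7 − 0.96·31.9 = -157.634, which is < -100.1
2.31·97.7 + 1.35·31.9 = 268.752, which is > 161.5
-1.04·97.7 − 0.24·31.9 = -109.264, which is < -82.9
This sign pattern matches Iota.

Iota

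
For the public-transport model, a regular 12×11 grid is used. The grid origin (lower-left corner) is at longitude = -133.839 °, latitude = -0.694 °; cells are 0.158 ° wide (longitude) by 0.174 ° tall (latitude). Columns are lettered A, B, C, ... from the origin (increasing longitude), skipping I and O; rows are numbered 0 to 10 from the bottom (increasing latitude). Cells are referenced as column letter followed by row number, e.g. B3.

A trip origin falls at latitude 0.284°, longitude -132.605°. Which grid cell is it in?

H5

Column index: ⌊(-132.605 − -133.839) / 0.158⌋ = ⌊7.810⌋ = 7 → column H
Row offset from origin: ⌊(0.284 − -0.694) / 0.174⌋ = ⌊5.621⌋ = 5 → row 5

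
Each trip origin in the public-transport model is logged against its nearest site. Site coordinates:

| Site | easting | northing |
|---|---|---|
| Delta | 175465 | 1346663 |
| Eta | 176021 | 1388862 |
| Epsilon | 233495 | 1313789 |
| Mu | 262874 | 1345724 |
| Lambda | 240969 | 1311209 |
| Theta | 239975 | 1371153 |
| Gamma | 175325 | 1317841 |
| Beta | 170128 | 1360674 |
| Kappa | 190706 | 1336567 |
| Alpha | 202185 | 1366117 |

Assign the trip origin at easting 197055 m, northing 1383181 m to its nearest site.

Squared distances to each site:
Delta: 1799692424.000; Eta: 474702917.000; Epsilon: 6143123264.000; Mu: 5735167610.000; Lambda: 7108408180.000; Theta: 1986799184.000; Gamma: 4741508500.000; Beta: 1231628378.000; Kappa: 2213174797.000; Alpha: 317496996.000.
Minimum at Alpha.

Alpha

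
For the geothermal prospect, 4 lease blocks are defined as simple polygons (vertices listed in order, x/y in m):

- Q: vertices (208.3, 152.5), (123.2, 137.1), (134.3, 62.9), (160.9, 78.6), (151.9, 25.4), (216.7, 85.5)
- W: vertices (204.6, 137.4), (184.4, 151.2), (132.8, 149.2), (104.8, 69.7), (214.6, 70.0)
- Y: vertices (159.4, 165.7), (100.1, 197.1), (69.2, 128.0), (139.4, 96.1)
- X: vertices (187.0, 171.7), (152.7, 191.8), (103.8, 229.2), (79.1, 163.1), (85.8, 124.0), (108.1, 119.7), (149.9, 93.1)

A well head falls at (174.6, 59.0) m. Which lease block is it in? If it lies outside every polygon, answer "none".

Cast a ray rightward from (174.6, 59.0). For each polygon, the edges (by vertex number in listed order) whose endpoints lie on opposite sides of y = 59.0, where each meets that height, and whether that is right or left of the point:
Q: 4–5 at x≈157.58 (left), 5–6 at x≈188.13 (right) → 1 crossing.
W: no edge straddles that height → 0 crossings.
Y: no edge straddles that height → 0 crossings.
X: no edge straddles that height → 0 crossings.
Only Q has an odd count, so the point is inside Q.

Q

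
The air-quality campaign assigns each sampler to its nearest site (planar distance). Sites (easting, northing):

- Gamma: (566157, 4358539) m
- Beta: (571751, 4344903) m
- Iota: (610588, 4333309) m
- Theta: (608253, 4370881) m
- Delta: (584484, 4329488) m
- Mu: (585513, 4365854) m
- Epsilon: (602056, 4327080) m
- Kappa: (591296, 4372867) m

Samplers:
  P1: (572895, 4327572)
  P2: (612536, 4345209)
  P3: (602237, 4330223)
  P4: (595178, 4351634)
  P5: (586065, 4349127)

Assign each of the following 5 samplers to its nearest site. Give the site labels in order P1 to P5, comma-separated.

P1 → Delta (d²=137975977.00)
P2 → Iota (d²=145404704.00)
P3 → Epsilon (d²=9911210.00)
P4 → Mu (d²=295620625.00)
P5 → Beta (d²=222732772.00)

Delta, Iota, Epsilon, Mu, Beta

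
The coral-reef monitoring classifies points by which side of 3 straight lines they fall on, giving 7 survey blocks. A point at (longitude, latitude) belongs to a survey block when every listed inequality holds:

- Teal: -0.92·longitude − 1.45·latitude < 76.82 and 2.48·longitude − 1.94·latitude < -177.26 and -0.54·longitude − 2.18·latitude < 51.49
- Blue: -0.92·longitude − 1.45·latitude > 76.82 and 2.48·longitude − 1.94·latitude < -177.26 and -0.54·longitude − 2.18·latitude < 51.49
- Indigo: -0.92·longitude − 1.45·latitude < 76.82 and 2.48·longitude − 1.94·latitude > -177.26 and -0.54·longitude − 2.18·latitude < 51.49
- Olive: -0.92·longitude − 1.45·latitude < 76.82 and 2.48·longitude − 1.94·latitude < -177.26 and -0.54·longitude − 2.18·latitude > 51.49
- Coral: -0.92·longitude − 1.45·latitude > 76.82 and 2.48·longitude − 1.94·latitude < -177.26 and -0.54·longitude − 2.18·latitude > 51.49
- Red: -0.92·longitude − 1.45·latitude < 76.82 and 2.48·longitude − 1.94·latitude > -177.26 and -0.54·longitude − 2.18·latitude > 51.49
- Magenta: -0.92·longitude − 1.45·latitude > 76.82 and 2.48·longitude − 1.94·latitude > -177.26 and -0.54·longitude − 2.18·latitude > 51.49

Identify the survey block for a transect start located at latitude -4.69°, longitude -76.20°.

-0.92·-76.20 − 1.45·-4.69 = 76.904, which is > 76.82
2.48·-76.20 − 1.94·-4.69 = -179.877, which is < -177.26
-0.54·-76.20 − 2.18·-4.69 = 51.372, which is < 51.49
This sign pattern matches Blue.

Blue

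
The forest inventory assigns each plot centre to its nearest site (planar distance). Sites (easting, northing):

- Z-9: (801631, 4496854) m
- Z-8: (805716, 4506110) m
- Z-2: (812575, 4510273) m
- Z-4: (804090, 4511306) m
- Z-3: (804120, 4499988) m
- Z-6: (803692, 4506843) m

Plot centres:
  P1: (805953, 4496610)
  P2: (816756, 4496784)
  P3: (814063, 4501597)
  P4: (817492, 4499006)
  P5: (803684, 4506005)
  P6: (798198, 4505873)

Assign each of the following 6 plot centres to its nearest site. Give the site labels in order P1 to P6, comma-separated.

Z-3, Z-3, Z-2, Z-2, Z-6, Z-6

P1 → Z-3 (d²=14770773.00)
P2 → Z-3 (d²=169934112.00)
P3 → Z-2 (d²=77487120.00)
P4 → Z-2 (d²=151122178.00)
P5 → Z-6 (d²=702308.00)
P6 → Z-6 (d²=31124936.00)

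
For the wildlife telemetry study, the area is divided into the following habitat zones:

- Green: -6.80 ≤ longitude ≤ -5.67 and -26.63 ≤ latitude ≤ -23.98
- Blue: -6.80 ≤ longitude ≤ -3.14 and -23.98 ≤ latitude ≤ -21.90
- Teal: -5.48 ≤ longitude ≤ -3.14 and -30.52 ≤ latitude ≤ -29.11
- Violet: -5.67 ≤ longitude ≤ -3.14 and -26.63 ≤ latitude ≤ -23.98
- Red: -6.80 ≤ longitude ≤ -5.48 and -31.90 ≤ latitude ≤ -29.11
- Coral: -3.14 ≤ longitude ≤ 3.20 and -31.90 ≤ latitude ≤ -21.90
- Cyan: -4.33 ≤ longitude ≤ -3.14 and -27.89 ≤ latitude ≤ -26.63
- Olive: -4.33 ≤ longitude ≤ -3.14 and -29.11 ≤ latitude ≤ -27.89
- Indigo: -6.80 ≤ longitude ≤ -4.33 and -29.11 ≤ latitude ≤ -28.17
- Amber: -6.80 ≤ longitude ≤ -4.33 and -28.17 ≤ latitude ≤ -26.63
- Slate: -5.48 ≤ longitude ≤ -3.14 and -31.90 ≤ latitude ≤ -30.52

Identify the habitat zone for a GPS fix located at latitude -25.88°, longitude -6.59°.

The point has longitude = -6.59 and latitude = -25.88.
Only Green satisfies -6.80 ≤ longitude ≤ -5.67 and -26.63 ≤ latitude ≤ -23.98.

Green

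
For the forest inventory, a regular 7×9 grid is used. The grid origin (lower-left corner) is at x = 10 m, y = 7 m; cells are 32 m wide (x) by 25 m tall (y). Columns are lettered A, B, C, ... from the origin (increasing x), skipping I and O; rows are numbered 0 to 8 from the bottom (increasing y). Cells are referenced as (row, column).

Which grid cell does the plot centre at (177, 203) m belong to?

Column index: ⌊(177 − 10) / 32⌋ = ⌊5.219⌋ = 5 → column F
Row offset from origin: ⌊(203 − 7) / 25⌋ = ⌊7.840⌋ = 7 → row 7

(7, F)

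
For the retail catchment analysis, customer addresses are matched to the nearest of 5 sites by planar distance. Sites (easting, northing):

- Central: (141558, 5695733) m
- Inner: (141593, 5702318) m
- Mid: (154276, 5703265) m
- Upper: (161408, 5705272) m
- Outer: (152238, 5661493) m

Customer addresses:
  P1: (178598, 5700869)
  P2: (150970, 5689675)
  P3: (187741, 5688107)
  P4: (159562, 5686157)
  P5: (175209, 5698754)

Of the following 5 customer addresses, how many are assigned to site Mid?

P1 → Upper
P2 → Central
P3 → Upper
P4 → Mid
P5 → Upper
1 of the 5 goes to Mid.

1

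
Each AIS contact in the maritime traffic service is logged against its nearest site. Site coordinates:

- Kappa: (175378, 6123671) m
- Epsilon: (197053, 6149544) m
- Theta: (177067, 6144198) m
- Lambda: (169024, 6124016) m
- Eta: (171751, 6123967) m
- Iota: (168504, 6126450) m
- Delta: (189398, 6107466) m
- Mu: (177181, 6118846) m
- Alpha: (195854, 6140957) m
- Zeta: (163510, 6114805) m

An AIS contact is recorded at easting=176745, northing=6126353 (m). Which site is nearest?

Kappa

Squared distances to each site:
Kappa: 9061813.000; Epsilon: 950237345.000; Theta: 318547709.000; Lambda: 65075410.000; Eta: 30633032.000; Iota: 67923490.000; Delta: 516817178.000; Mu: 56545145.000; Alpha: 578430697.000; Zeta: 308521529.000.
Minimum at Kappa.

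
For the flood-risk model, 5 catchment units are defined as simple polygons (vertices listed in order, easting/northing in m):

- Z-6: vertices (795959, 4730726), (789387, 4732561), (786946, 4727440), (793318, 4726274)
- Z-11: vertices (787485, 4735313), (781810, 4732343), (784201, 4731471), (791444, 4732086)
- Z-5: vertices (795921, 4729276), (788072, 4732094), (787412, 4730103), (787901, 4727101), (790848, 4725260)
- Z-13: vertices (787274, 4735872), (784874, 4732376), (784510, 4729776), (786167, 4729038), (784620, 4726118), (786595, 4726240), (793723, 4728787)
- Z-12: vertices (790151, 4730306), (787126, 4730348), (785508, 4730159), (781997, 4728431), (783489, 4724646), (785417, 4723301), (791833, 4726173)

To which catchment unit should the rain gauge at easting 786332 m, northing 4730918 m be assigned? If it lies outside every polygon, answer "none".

Cast a ray rightward from (786332, 4730918). For each polygon, the edges (by vertex number in listed order) whose endpoints lie on opposite sides of northing = 4730918, where each meets that height, and whether that is right or left of the point:
Z-6: 1–2 at easting≈795271.4 (right), 2–3 at easting≈788603.8 (right) → 2 crossings.
Z-11: no edge straddles that height → 0 crossings.
Z-5: 1–2 at easting≈791347.5 (right), 2–3 at easting≈787682.2 (right) → 2 crossings.
Z-13: 2–3 at easting≈784669.9 (left), 7–1 at easting≈791783.3 (right) → 1 crossing.
Z-12: no edge straddles that height → 0 crossings.
Only Z-13 has an odd count, so the point is inside Z-13.

Z-13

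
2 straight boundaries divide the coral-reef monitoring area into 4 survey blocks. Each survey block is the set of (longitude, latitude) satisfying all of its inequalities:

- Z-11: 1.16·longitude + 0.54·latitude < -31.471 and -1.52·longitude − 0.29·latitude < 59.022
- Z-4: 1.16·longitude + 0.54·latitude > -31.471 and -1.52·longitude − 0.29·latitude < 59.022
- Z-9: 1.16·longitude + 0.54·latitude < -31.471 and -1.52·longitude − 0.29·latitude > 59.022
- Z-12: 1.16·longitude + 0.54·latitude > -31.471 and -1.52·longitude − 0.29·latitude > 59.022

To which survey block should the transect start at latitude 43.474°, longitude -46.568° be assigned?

Z-4

1.16·-46.568 + 0.54·43.474 = -30.543, which is > -31.471
-1.52·-46.568 − 0.29·43.474 = 58.176, which is < 59.022
This sign pattern matches Z-4.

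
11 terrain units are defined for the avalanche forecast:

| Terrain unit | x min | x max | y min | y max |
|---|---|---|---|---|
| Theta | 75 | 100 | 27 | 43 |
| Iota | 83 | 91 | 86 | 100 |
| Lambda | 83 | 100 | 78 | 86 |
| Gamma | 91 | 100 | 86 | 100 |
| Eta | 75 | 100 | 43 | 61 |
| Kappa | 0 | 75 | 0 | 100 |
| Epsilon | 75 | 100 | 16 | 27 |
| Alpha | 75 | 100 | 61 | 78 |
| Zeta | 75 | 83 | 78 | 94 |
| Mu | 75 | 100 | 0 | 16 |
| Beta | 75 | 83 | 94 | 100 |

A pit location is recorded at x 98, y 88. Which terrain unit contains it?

Gamma

The point has x = 98 and y = 88.
Only Gamma satisfies 91 ≤ x ≤ 100 and 86 ≤ y ≤ 100.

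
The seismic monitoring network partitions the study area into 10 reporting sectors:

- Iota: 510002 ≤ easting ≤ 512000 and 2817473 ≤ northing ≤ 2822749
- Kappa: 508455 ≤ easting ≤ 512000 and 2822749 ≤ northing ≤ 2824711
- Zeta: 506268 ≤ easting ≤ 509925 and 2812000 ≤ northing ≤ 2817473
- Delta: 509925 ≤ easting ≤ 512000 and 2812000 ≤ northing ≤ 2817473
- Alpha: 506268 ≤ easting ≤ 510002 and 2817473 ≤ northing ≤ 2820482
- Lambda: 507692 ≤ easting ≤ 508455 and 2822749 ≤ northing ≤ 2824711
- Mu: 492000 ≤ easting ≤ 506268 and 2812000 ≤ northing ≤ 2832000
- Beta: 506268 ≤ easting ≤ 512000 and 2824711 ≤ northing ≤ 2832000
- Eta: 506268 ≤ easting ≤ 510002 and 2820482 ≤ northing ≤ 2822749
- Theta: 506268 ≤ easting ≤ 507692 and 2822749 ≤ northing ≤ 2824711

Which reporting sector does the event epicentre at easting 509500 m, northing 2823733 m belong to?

The point has easting = 509500 and northing = 2823733.
Only Kappa satisfies 508455 ≤ easting ≤ 512000 and 2822749 ≤ northing ≤ 2824711.

Kappa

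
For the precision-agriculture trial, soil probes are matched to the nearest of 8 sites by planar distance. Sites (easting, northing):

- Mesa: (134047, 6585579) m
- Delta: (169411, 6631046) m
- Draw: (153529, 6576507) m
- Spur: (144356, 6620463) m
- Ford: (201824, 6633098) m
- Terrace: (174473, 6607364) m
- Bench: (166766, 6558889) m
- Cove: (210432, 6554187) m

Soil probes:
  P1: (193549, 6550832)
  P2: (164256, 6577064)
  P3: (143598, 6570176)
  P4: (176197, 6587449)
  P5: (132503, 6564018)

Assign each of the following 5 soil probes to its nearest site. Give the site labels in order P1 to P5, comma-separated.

Cove, Draw, Draw, Terrace, Mesa

P1 → Cove (d²=296291714.00)
P2 → Draw (d²=115378778.00)
P3 → Draw (d²=138706322.00)
P4 → Terrace (d²=399579401.00)
P5 → Mesa (d²=467260657.00)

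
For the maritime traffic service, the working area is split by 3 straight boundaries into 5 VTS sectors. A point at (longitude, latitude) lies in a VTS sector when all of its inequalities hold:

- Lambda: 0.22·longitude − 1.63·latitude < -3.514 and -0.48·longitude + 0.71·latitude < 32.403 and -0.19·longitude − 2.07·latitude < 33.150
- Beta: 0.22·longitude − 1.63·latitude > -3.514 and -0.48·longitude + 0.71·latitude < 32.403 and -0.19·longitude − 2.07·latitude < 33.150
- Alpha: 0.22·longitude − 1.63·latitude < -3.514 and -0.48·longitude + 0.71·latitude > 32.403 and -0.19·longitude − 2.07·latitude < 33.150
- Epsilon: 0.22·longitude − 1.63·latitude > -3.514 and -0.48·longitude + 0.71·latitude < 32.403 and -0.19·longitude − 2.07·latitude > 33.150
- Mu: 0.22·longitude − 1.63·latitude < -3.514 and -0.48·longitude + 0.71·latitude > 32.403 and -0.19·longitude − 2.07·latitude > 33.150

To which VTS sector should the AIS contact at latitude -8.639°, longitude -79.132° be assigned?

Beta

0.22·-79.132 − 1.63·-8.639 = -3.327, which is > -3.514
-0.48·-79.132 + 0.71·-8.639 = 31.850, which is < 32.403
-0.19·-79.132 − 2.07·-8.639 = 32.918, which is < 33.150
This sign pattern matches Beta.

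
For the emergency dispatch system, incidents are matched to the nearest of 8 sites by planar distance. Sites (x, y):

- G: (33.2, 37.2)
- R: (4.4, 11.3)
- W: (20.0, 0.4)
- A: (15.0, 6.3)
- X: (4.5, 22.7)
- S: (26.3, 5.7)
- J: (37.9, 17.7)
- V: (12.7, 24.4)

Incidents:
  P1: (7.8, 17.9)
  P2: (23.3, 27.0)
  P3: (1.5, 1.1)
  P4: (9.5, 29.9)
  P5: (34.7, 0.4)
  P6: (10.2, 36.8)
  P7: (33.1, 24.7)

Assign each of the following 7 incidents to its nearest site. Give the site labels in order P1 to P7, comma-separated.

P1 → X (d²=33.93)
P2 → V (d²=119.12)
P3 → R (d²=112.45)
P4 → V (d²=40.49)
P5 → S (d²=98.65)
P6 → V (d²=160.01)
P7 → J (d²=72.04)

X, V, R, V, S, V, J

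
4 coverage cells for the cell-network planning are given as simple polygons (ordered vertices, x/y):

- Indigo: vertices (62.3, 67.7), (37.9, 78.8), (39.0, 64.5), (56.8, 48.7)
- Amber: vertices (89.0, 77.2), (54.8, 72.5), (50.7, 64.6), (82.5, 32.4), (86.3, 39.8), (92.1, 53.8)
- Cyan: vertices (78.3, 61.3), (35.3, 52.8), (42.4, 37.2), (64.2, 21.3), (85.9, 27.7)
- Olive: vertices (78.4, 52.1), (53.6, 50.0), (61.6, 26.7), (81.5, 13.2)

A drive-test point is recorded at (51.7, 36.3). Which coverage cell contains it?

Cyan

Cast a ray rightward from (51.7, 36.3). For each polygon, the edges (by vertex number in listed order) whose endpoints lie on opposite sides of y = 36.3, where each meets that height, and whether that is right or left of the point:
Indigo: no edge straddles that height → 0 crossings.
Amber: 3–4 at x≈78.65 (right), 4–5 at x≈84.50 (right) → 2 crossings.
Cyan: 3–4 at x≈43.63 (left), 5–1 at x≈83.95 (right) → 1 crossing.
Olive: 2–3 at x≈58.30 (right), 4–1 at x≈79.66 (right) → 2 crossings.
Only Cyan has an odd count, so the point is inside Cyan.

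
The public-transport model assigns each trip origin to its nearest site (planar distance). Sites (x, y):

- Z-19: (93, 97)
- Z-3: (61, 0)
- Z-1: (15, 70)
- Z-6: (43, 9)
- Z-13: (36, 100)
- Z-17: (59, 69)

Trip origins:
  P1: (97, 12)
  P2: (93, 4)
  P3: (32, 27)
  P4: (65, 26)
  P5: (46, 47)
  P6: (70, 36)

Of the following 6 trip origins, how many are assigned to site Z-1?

P1 → Z-3
P2 → Z-3
P3 → Z-6
P4 → Z-3
P5 → Z-17
P6 → Z-17
0 of the 6 go to Z-1.

0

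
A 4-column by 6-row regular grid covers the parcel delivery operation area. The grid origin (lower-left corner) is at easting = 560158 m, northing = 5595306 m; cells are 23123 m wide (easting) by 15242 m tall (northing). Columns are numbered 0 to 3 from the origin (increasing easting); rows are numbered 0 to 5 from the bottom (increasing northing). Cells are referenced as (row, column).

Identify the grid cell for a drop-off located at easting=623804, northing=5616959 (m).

(1, 2)

Column index: ⌊(623804 − 560158) / 23123⌋ = ⌊2.752⌋ = 2
Row offset from origin: ⌊(5616959 − 5595306) / 15242⌋ = ⌊1.421⌋ = 1 → row 1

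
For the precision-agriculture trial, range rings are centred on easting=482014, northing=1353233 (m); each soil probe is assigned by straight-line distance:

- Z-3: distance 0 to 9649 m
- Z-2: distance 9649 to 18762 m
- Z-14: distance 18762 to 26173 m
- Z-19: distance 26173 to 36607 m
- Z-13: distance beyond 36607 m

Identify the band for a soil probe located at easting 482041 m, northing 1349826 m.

Z-3

Distance = √((482041−482014)² + (1349826−1353233)²) = √(729.000 + 11607649.000) = 3407.107 m.
0 ≤ 3407.107 < 9649 → Z-3.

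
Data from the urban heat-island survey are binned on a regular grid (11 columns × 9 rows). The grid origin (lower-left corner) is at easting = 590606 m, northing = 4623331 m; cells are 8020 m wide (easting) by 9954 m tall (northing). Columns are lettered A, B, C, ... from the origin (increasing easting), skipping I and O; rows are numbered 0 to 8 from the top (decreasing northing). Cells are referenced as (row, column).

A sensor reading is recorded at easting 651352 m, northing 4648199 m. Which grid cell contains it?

(6, H)

Column index: ⌊(651352 − 590606) / 8020⌋ = ⌊7.574⌋ = 7 → column H
Row offset from origin: ⌊(4648199 − 4623331) / 9954⌋ = ⌊2.498⌋ = 2 → row 6 (counted from top)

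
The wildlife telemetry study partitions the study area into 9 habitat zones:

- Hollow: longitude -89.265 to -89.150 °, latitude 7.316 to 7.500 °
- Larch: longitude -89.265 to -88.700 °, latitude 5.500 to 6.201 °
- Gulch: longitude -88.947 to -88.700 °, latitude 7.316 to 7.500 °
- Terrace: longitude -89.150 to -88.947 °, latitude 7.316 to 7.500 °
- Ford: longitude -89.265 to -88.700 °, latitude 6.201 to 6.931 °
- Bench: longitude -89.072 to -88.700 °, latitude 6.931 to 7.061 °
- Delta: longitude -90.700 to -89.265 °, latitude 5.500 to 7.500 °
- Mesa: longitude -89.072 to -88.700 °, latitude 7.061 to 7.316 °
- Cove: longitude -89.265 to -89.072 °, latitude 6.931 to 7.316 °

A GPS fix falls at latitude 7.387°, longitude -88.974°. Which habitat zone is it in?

Terrace

The point has longitude = -88.974 and latitude = 7.387.
Only Terrace satisfies -89.150 ≤ longitude ≤ -88.947 and 7.316 ≤ latitude ≤ 7.500.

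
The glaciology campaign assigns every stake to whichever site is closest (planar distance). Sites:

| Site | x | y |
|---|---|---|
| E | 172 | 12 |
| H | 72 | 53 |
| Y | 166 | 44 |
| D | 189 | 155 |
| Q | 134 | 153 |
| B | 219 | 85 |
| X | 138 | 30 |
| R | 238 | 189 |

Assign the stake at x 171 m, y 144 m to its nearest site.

D

Squared distances to each site:
E: 17425.000; H: 18082.000; Y: 10025.000; D: 445.000; Q: 1450.000; B: 5785.000; X: 14085.000; R: 6514.000.
Minimum at D.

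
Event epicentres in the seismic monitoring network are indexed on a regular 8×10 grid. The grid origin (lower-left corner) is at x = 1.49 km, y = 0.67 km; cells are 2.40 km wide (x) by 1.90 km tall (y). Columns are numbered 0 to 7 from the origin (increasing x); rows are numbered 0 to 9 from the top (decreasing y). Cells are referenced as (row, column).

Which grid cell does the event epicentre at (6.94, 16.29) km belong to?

Column index: ⌊(6.94 − 1.49) / 2.40⌋ = ⌊2.271⌋ = 2
Row offset from origin: ⌊(16.29 − 0.67) / 1.90⌋ = ⌊8.221⌋ = 8 → row 1 (counted from top)

(1, 2)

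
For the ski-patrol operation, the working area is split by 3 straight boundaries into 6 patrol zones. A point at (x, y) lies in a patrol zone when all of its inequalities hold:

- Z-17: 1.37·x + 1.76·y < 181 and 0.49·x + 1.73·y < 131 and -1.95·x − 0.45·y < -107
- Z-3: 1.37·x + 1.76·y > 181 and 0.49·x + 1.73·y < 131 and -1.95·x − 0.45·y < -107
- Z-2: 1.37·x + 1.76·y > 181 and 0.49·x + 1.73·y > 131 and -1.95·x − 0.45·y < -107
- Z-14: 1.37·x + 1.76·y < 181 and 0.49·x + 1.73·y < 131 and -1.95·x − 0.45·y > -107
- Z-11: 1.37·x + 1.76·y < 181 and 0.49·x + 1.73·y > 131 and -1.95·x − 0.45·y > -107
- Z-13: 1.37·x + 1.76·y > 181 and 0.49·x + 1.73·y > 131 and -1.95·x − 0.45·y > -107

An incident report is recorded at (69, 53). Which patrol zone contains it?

Z-3

1.37·69 + 1.76·53 = 187.810, which is > 181
0.49·69 + 1.73·53 = 125.500, which is < 131
-1.95·69 − 0.45·53 = -158.400, which is < -107
This sign pattern matches Z-3.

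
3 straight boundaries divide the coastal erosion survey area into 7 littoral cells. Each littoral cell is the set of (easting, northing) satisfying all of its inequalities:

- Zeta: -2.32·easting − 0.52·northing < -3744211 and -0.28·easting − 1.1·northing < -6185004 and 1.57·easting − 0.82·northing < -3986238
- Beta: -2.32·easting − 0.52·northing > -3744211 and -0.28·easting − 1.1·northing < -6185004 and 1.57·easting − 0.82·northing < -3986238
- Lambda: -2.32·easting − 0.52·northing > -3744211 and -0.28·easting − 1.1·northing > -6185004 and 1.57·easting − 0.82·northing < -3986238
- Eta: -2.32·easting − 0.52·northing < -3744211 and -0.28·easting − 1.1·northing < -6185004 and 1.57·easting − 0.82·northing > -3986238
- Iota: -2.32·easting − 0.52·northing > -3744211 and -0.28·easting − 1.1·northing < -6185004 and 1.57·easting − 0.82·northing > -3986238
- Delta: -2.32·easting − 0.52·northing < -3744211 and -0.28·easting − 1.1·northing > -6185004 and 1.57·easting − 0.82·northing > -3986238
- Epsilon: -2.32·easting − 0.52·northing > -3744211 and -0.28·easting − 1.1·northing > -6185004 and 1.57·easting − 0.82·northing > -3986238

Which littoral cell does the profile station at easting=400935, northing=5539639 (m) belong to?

Eta

-2.32·400935 − 0.52·5539639 = -3810781.480, which is < -3744211
-0.28·400935 − 1.1·5539639 = -6205864.700, which is < -6185004
1.57·400935 − 0.82·5539639 = -3913036.030, which is > -3986238
This sign pattern matches Eta.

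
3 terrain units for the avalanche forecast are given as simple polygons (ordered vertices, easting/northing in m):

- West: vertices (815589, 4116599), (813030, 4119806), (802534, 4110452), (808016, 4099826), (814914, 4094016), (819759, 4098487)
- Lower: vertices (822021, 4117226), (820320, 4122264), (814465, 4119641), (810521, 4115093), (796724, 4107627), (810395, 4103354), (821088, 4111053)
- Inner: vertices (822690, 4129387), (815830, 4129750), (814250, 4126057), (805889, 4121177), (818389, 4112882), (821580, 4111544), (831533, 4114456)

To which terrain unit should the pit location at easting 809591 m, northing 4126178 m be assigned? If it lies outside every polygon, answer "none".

none

Cast a ray rightward from (809591, 4126178). For each polygon, the edges (by vertex number in listed order) whose endpoints lie on opposite sides of northing = 4126178, where each meets that height, and whether that is right or left of the point:
West: no edge straddles that height → 0 crossings.
Lower: no edge straddles that height → 0 crossings.
Inner: 2–3 at easting≈814301.8 (right), 7–1 at easting≈824590.6 (right) → 2 crossings.
All counts are even, so the point lies outside every listed polygon.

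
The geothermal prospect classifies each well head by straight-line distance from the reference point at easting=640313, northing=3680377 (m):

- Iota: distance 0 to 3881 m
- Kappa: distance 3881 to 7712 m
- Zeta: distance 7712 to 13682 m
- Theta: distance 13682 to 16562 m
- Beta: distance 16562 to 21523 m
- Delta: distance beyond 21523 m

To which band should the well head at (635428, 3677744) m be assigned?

Kappa

Distance = √((635428−640313)² + (3677744−3680377)²) = √(23863225.000 + 6932689.000) = 5549.407 m.
3881 ≤ 5549.407 < 7712 → Kappa.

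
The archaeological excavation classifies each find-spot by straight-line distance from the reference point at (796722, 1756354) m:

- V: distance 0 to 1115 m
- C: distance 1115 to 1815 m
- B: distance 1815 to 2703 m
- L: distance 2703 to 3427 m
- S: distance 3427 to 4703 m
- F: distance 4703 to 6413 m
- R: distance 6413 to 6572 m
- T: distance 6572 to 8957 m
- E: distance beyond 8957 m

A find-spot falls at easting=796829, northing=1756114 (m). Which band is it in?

Distance = √((796829−796722)² + (1756114−1756354)²) = √(11449.000 + 57600.000) = 262.772 m.
0 ≤ 262.772 < 1115 → V.

V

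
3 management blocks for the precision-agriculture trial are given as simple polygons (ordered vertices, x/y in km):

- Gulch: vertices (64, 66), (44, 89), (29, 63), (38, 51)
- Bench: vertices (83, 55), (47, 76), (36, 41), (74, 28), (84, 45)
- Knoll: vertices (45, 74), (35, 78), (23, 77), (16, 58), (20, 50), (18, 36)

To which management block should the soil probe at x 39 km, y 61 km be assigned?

Gulch

Cast a ray rightward from (39, 61). For each polygon, the edges (by vertex number in listed order) whose endpoints lie on opposite sides of y = 61, where each meets that height, and whether that is right or left of the point:
Gulch: 3–4 at x≈30.5 (left), 4–1 at x≈55.3 (right) → 1 crossing.
Bench: 1–2 at x≈72.7 (right), 2–3 at x≈42.3 (right) → 2 crossings.
Knoll: 3–4 at x≈17.1 (left), 6–1 at x≈35.8 (left) → 0 crossings.
Only Gulch has an odd count, so the point is inside Gulch.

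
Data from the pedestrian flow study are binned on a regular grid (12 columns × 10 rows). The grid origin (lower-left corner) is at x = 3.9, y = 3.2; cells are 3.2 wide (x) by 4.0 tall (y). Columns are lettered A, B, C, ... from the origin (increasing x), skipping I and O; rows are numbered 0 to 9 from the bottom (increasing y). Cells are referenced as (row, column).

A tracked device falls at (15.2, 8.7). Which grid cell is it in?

(1, D)

Column index: ⌊(15.2 − 3.9) / 3.2⌋ = ⌊3.531⌋ = 3 → column D
Row offset from origin: ⌊(8.7 − 3.2) / 4.0⌋ = ⌊1.375⌋ = 1 → row 1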